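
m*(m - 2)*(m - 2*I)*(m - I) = m^4 - 2*m^3 - 3*I*m^3 - 2*m^2 + 6*I*m^2 + 4*m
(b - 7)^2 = b^2 - 14*b + 49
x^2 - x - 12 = (x - 4)*(x + 3)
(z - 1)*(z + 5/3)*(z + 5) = z^3 + 17*z^2/3 + 5*z/3 - 25/3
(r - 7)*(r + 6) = r^2 - r - 42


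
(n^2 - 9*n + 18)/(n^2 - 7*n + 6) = (n - 3)/(n - 1)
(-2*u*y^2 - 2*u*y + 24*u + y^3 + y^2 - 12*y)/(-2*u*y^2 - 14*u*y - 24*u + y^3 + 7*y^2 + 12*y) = (y - 3)/(y + 3)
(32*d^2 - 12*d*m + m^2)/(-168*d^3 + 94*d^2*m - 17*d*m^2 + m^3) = (-8*d + m)/(42*d^2 - 13*d*m + m^2)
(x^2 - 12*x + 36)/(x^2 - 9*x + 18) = (x - 6)/(x - 3)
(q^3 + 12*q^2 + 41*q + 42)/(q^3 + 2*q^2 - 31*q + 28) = (q^2 + 5*q + 6)/(q^2 - 5*q + 4)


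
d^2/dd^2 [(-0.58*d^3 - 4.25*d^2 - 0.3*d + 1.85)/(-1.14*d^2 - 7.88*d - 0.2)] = (8.88178419700125e-16*d^5 - 2.8421709430404e-14*d^4 - 3.81241600000004*d^3 - 14.75508*d^2 - 99.98472*d - 229.51128)/(1.481544*d^6 + 30.722544*d^5 + 213.142608*d^4 + 500.083712*d^3 + 37.39344*d^2 + 0.9456*d + 0.008)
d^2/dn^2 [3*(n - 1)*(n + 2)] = 6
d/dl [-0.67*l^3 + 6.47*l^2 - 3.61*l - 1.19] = -2.01*l^2 + 12.94*l - 3.61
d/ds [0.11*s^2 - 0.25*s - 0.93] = 0.22*s - 0.25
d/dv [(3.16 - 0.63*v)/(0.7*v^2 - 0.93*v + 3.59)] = (0.441*v^2 - 4.424*v + 0.6771)/(0.49*v^4 - 1.302*v^3 + 5.8909*v^2 - 6.6774*v + 12.8881)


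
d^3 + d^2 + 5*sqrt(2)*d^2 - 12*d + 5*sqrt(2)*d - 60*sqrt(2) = (d - 3)*(d + 4)*(d + 5*sqrt(2))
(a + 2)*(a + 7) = a^2 + 9*a + 14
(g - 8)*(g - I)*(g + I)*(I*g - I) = I*g^4 - 9*I*g^3 + 9*I*g^2 - 9*I*g + 8*I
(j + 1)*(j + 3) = j^2 + 4*j + 3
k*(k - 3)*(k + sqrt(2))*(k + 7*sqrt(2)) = k^4 - 3*k^3 + 8*sqrt(2)*k^3 - 24*sqrt(2)*k^2 + 14*k^2 - 42*k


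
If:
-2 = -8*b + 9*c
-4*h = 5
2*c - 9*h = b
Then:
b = -389/28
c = -88/7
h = -5/4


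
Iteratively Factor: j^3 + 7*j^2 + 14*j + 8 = (j + 2)*(j^2 + 5*j + 4) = (j + 2)*(j + 4)*(j + 1)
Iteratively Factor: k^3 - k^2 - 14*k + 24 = (k - 3)*(k^2 + 2*k - 8) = (k - 3)*(k - 2)*(k + 4)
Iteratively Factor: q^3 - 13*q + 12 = (q - 1)*(q^2 + q - 12) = (q - 1)*(q + 4)*(q - 3)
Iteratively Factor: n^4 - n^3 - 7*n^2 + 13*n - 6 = (n - 1)*(n^3 - 7*n + 6) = (n - 2)*(n - 1)*(n^2 + 2*n - 3) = (n - 2)*(n - 1)*(n + 3)*(n - 1)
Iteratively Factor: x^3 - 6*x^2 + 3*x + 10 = (x - 2)*(x^2 - 4*x - 5) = (x - 2)*(x + 1)*(x - 5)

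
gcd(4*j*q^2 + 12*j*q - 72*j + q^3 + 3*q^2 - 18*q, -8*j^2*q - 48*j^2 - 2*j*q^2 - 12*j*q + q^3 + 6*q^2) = q + 6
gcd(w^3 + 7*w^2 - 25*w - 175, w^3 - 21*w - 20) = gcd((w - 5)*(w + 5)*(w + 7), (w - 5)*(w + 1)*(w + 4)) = w - 5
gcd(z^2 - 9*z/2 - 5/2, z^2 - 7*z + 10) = z - 5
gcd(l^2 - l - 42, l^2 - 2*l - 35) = l - 7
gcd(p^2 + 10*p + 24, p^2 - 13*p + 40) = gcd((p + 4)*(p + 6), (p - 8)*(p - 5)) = 1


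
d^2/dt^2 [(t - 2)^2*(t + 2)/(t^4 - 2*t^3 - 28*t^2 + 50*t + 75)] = 2*(t^9 - 6*t^8 + 72*t^7 - 326*t^6 + 48*t^5 + 204*t^4 + 3548*t^3 + 7866*t^2 - 38325*t + 40550)/(t^12 - 6*t^11 - 72*t^10 + 478*t^9 + 1641*t^8 - 13404*t^7 - 9352*t^6 + 150300*t^5 - 61725*t^4 - 538750*t^3 + 90000*t^2 + 843750*t + 421875)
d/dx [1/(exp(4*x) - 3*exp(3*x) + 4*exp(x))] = (-4*exp(3*x) + 9*exp(2*x) - 4)*exp(-x)/(exp(3*x) - 3*exp(2*x) + 4)^2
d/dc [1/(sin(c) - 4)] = -cos(c)/(sin(c) - 4)^2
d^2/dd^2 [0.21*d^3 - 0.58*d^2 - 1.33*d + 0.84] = 1.26*d - 1.16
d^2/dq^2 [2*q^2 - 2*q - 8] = 4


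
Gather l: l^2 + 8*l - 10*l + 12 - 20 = l^2 - 2*l - 8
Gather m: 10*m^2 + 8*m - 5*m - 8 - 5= 10*m^2 + 3*m - 13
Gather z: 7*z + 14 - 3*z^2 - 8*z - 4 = -3*z^2 - z + 10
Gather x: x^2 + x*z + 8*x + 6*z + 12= x^2 + x*(z + 8) + 6*z + 12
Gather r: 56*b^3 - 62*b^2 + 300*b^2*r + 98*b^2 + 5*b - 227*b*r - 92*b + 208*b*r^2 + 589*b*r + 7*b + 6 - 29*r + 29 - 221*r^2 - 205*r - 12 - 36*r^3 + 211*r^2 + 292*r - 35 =56*b^3 + 36*b^2 - 80*b - 36*r^3 + r^2*(208*b - 10) + r*(300*b^2 + 362*b + 58) - 12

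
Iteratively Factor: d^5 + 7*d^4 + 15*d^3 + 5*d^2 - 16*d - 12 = (d + 2)*(d^4 + 5*d^3 + 5*d^2 - 5*d - 6) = (d - 1)*(d + 2)*(d^3 + 6*d^2 + 11*d + 6) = (d - 1)*(d + 2)*(d + 3)*(d^2 + 3*d + 2) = (d - 1)*(d + 1)*(d + 2)*(d + 3)*(d + 2)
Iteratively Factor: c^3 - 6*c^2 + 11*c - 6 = (c - 2)*(c^2 - 4*c + 3) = (c - 2)*(c - 1)*(c - 3)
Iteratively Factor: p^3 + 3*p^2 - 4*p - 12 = (p + 3)*(p^2 - 4) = (p - 2)*(p + 3)*(p + 2)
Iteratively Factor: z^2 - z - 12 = (z - 4)*(z + 3)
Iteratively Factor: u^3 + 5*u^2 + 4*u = (u + 1)*(u^2 + 4*u) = u*(u + 1)*(u + 4)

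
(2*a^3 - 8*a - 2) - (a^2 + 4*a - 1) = 2*a^3 - a^2 - 12*a - 1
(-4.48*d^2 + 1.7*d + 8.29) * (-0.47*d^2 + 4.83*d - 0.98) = 2.1056*d^4 - 22.4374*d^3 + 8.7051*d^2 + 38.3747*d - 8.1242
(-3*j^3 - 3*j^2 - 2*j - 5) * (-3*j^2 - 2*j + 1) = 9*j^5 + 15*j^4 + 9*j^3 + 16*j^2 + 8*j - 5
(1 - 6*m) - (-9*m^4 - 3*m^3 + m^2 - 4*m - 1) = 9*m^4 + 3*m^3 - m^2 - 2*m + 2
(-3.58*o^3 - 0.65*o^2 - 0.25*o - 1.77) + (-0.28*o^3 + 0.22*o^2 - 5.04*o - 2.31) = -3.86*o^3 - 0.43*o^2 - 5.29*o - 4.08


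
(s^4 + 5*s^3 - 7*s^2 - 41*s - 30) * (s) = s^5 + 5*s^4 - 7*s^3 - 41*s^2 - 30*s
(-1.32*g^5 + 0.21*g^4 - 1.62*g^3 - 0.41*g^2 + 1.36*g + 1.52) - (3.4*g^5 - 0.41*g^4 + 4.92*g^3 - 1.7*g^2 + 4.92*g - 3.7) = -4.72*g^5 + 0.62*g^4 - 6.54*g^3 + 1.29*g^2 - 3.56*g + 5.22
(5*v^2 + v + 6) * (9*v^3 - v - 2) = 45*v^5 + 9*v^4 + 49*v^3 - 11*v^2 - 8*v - 12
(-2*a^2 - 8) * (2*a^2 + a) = -4*a^4 - 2*a^3 - 16*a^2 - 8*a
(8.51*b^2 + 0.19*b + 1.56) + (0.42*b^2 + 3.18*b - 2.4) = 8.93*b^2 + 3.37*b - 0.84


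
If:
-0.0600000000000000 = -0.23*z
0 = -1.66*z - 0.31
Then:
No Solution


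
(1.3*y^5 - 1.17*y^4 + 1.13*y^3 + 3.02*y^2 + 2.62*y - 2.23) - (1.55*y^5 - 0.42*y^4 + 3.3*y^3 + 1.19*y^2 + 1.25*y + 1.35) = -0.25*y^5 - 0.75*y^4 - 2.17*y^3 + 1.83*y^2 + 1.37*y - 3.58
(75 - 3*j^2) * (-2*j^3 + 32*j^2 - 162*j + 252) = 6*j^5 - 96*j^4 + 336*j^3 + 1644*j^2 - 12150*j + 18900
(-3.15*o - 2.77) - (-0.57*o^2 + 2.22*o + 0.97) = 0.57*o^2 - 5.37*o - 3.74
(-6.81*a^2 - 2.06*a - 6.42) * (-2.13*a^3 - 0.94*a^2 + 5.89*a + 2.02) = 14.5053*a^5 + 10.7892*a^4 - 24.4999*a^3 - 19.8548*a^2 - 41.975*a - 12.9684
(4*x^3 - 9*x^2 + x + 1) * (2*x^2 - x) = 8*x^5 - 22*x^4 + 11*x^3 + x^2 - x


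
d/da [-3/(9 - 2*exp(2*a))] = -12*exp(2*a)/(2*exp(2*a) - 9)^2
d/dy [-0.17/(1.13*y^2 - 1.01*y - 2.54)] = (0.3842*y - 0.1717)/(-1.13*y^2 + 1.01*y + 2.54)^2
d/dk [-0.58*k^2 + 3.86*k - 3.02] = 3.86 - 1.16*k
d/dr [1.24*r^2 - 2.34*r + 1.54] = 2.48*r - 2.34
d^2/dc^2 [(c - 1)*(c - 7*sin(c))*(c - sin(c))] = 8*c^2*sin(c) - 8*c*sin(c) - 32*c*cos(c) + 14*c*cos(2*c) + 6*c + 16*sqrt(2)*cos(c + pi/4) - 14*sqrt(2)*cos(2*c + pi/4) - 2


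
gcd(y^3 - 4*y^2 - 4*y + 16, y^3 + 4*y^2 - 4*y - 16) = y^2 - 4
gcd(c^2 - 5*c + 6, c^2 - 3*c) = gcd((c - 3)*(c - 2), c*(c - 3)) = c - 3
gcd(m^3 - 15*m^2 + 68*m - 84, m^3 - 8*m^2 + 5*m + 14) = m^2 - 9*m + 14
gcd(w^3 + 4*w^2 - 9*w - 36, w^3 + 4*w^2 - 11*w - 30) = w - 3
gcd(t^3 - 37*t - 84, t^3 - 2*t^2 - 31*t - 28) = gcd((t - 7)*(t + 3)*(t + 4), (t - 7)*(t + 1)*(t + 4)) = t^2 - 3*t - 28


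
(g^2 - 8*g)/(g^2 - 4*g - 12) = g*(8 - g)/(-g^2 + 4*g + 12)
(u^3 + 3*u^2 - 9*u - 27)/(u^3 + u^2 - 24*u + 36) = (u^2 + 6*u + 9)/(u^2 + 4*u - 12)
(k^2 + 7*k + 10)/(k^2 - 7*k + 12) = (k^2 + 7*k + 10)/(k^2 - 7*k + 12)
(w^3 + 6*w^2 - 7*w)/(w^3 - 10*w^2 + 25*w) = (w^2 + 6*w - 7)/(w^2 - 10*w + 25)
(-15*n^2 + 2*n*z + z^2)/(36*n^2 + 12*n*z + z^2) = (-15*n^2 + 2*n*z + z^2)/(36*n^2 + 12*n*z + z^2)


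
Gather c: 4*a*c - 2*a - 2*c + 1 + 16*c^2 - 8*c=-2*a + 16*c^2 + c*(4*a - 10) + 1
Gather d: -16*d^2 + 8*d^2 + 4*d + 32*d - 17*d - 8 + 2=-8*d^2 + 19*d - 6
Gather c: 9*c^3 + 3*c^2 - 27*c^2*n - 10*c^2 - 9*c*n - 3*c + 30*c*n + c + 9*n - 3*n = 9*c^3 + c^2*(-27*n - 7) + c*(21*n - 2) + 6*n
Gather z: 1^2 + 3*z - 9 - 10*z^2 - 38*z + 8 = -10*z^2 - 35*z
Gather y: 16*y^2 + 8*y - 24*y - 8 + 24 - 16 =16*y^2 - 16*y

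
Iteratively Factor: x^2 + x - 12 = (x + 4)*(x - 3)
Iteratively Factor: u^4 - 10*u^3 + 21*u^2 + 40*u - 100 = (u - 5)*(u^3 - 5*u^2 - 4*u + 20) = (u - 5)*(u - 2)*(u^2 - 3*u - 10) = (u - 5)*(u - 2)*(u + 2)*(u - 5)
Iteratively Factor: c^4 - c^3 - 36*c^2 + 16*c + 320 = (c - 4)*(c^3 + 3*c^2 - 24*c - 80) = (c - 5)*(c - 4)*(c^2 + 8*c + 16) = (c - 5)*(c - 4)*(c + 4)*(c + 4)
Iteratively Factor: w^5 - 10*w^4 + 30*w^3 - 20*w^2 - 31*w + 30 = (w - 1)*(w^4 - 9*w^3 + 21*w^2 + w - 30) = (w - 5)*(w - 1)*(w^3 - 4*w^2 + w + 6) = (w - 5)*(w - 2)*(w - 1)*(w^2 - 2*w - 3) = (w - 5)*(w - 2)*(w - 1)*(w + 1)*(w - 3)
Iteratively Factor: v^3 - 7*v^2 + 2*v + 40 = (v + 2)*(v^2 - 9*v + 20) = (v - 5)*(v + 2)*(v - 4)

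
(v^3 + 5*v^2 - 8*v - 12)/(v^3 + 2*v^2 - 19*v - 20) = (v^2 + 4*v - 12)/(v^2 + v - 20)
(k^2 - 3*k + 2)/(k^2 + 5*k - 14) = (k - 1)/(k + 7)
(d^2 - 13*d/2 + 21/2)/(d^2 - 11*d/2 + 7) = (d - 3)/(d - 2)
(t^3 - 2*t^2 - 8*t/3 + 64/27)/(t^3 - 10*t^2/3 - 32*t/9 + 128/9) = (9*t^2 + 6*t - 8)/(3*(3*t^2 - 2*t - 16))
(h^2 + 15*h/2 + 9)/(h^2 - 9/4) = 2*(h + 6)/(2*h - 3)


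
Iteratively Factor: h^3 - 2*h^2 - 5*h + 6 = (h - 3)*(h^2 + h - 2) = (h - 3)*(h - 1)*(h + 2)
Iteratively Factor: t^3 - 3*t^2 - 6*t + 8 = (t - 1)*(t^2 - 2*t - 8) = (t - 4)*(t - 1)*(t + 2)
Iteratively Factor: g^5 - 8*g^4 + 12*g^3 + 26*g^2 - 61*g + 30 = (g - 3)*(g^4 - 5*g^3 - 3*g^2 + 17*g - 10) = (g - 3)*(g - 1)*(g^3 - 4*g^2 - 7*g + 10) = (g - 3)*(g - 1)^2*(g^2 - 3*g - 10) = (g - 3)*(g - 1)^2*(g + 2)*(g - 5)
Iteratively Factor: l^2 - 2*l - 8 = (l - 4)*(l + 2)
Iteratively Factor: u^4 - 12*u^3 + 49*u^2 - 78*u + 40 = (u - 4)*(u^3 - 8*u^2 + 17*u - 10) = (u - 4)*(u - 2)*(u^2 - 6*u + 5) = (u - 5)*(u - 4)*(u - 2)*(u - 1)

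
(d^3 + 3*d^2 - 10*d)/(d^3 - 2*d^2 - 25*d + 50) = d/(d - 5)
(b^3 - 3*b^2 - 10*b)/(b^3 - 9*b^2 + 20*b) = (b + 2)/(b - 4)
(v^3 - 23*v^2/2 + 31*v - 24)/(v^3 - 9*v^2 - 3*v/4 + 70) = 2*(2*v^2 - 7*v + 6)/(4*v^2 - 4*v - 35)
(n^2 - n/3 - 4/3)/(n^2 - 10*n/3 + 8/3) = (n + 1)/(n - 2)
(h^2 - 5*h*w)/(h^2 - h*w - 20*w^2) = h/(h + 4*w)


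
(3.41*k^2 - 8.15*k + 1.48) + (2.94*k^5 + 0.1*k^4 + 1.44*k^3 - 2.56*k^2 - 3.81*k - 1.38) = 2.94*k^5 + 0.1*k^4 + 1.44*k^3 + 0.85*k^2 - 11.96*k + 0.1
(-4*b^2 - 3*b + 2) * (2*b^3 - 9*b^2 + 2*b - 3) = -8*b^5 + 30*b^4 + 23*b^3 - 12*b^2 + 13*b - 6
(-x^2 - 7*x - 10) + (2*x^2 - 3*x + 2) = x^2 - 10*x - 8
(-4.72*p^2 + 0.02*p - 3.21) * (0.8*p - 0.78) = -3.776*p^3 + 3.6976*p^2 - 2.5836*p + 2.5038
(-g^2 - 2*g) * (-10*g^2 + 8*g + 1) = 10*g^4 + 12*g^3 - 17*g^2 - 2*g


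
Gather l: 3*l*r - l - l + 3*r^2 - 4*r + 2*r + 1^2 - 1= l*(3*r - 2) + 3*r^2 - 2*r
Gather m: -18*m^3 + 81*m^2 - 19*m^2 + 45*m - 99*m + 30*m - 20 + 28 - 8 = -18*m^3 + 62*m^2 - 24*m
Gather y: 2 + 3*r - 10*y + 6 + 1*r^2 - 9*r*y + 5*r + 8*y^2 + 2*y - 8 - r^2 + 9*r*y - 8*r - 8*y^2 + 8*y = 0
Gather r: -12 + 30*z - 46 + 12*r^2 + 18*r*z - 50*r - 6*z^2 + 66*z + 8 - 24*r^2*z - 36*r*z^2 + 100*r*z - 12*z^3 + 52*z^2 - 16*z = r^2*(12 - 24*z) + r*(-36*z^2 + 118*z - 50) - 12*z^3 + 46*z^2 + 80*z - 50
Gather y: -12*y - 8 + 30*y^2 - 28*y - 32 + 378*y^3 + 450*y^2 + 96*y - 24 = 378*y^3 + 480*y^2 + 56*y - 64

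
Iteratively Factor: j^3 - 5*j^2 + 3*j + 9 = (j - 3)*(j^2 - 2*j - 3) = (j - 3)*(j + 1)*(j - 3)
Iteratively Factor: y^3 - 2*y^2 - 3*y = (y)*(y^2 - 2*y - 3) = y*(y + 1)*(y - 3)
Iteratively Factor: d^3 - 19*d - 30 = (d + 3)*(d^2 - 3*d - 10) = (d + 2)*(d + 3)*(d - 5)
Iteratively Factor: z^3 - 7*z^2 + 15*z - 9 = (z - 3)*(z^2 - 4*z + 3) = (z - 3)*(z - 1)*(z - 3)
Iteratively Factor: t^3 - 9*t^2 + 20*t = (t - 5)*(t^2 - 4*t) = t*(t - 5)*(t - 4)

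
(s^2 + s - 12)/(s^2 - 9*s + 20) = (s^2 + s - 12)/(s^2 - 9*s + 20)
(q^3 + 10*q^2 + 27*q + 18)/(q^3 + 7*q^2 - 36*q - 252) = (q^2 + 4*q + 3)/(q^2 + q - 42)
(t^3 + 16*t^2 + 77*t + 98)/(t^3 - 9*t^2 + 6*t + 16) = (t^3 + 16*t^2 + 77*t + 98)/(t^3 - 9*t^2 + 6*t + 16)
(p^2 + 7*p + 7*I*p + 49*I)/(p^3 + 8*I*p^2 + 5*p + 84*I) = (p + 7)/(p^2 + I*p + 12)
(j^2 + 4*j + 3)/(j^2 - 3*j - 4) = (j + 3)/(j - 4)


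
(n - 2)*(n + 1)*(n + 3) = n^3 + 2*n^2 - 5*n - 6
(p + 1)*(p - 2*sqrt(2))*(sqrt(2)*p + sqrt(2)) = sqrt(2)*p^3 - 4*p^2 + 2*sqrt(2)*p^2 - 8*p + sqrt(2)*p - 4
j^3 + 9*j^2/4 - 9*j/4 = j*(j - 3/4)*(j + 3)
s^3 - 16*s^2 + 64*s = s*(s - 8)^2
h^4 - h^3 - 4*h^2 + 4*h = h*(h - 2)*(h - 1)*(h + 2)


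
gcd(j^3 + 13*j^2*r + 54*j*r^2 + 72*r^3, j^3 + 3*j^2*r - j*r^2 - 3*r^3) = j + 3*r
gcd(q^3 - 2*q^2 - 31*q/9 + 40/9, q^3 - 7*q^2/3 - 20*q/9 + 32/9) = q^2 - 11*q/3 + 8/3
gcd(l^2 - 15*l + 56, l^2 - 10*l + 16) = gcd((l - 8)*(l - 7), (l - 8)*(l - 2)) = l - 8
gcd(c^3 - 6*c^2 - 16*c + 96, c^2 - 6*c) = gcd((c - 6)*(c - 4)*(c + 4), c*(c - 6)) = c - 6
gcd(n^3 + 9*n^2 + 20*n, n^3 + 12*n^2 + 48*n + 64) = n + 4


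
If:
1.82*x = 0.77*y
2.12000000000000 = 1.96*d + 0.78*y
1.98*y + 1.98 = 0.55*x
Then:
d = 1.53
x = -0.48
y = -1.13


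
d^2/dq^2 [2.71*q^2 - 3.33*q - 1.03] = 5.42000000000000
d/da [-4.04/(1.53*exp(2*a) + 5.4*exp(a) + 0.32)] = (12.3624*exp(a) + 21.816)*exp(a)/(1.53*exp(2*a) + 5.4*exp(a) + 0.32)^2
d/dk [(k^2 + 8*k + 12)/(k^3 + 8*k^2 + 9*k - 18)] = (-k^2 - 4*k - 7)/(k^4 + 4*k^3 - 2*k^2 - 12*k + 9)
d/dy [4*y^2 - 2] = 8*y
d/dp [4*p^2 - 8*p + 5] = 8*p - 8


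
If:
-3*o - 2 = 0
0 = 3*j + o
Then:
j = 2/9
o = -2/3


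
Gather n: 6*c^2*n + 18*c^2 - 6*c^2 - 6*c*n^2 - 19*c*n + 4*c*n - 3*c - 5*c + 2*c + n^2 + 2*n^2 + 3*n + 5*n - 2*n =12*c^2 - 6*c + n^2*(3 - 6*c) + n*(6*c^2 - 15*c + 6)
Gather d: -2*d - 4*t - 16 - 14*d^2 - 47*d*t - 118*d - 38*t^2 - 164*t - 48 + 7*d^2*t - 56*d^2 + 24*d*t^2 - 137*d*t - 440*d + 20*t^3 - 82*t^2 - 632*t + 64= d^2*(7*t - 70) + d*(24*t^2 - 184*t - 560) + 20*t^3 - 120*t^2 - 800*t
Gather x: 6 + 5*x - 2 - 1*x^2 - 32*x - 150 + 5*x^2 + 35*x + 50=4*x^2 + 8*x - 96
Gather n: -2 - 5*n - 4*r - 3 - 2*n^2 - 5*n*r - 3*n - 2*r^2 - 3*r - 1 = -2*n^2 + n*(-5*r - 8) - 2*r^2 - 7*r - 6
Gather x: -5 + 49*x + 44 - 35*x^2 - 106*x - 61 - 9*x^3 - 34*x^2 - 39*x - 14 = -9*x^3 - 69*x^2 - 96*x - 36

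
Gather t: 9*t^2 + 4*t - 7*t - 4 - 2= 9*t^2 - 3*t - 6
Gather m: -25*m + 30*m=5*m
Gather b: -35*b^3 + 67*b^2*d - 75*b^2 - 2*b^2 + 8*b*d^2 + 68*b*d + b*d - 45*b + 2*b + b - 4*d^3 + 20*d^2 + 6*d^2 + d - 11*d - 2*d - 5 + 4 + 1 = -35*b^3 + b^2*(67*d - 77) + b*(8*d^2 + 69*d - 42) - 4*d^3 + 26*d^2 - 12*d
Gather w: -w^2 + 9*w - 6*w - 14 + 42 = -w^2 + 3*w + 28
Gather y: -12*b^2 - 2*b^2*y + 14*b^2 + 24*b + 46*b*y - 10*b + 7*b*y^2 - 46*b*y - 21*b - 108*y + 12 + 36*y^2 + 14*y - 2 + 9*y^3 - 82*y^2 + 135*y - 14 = 2*b^2 - 7*b + 9*y^3 + y^2*(7*b - 46) + y*(41 - 2*b^2) - 4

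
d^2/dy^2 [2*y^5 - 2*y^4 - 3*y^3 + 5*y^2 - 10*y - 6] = 40*y^3 - 24*y^2 - 18*y + 10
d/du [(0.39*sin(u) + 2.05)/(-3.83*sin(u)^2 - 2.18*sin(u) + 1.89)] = (1.4937*sin(u)^2 + 15.703*sin(u) + 5.2061)*cos(u)/(14.6689*sin(u)^4 + 16.6988*sin(u)^3 - 9.725*sin(u)^2 - 8.2404*sin(u) + 3.5721)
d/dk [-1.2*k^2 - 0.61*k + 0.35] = -2.4*k - 0.61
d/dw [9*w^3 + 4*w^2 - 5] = w*(27*w + 8)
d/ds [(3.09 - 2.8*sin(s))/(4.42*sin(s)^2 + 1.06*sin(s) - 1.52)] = (12.376*sin(s)^2 - 27.3156*sin(s) + 0.980599999999999)*cos(s)/(19.5364*sin(s)^4 + 9.3704*sin(s)^3 - 12.3132*sin(s)^2 - 3.2224*sin(s) + 2.3104)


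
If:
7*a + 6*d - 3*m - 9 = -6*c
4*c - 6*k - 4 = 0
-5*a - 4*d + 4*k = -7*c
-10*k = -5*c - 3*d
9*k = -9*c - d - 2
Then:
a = 46/25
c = 2/5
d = -2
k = -2/5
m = -143/75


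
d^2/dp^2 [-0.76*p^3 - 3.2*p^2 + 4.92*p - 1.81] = -4.56*p - 6.4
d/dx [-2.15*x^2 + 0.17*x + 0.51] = 0.17 - 4.3*x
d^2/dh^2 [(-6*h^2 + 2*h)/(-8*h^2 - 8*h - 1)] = 4*(-256*h^3 - 72*h^2 + 24*h + 11)/(512*h^6 + 1536*h^5 + 1728*h^4 + 896*h^3 + 216*h^2 + 24*h + 1)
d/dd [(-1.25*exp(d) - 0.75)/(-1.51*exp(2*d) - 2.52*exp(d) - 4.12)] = (-1.8875*exp(2*d) - 2.265*exp(d) + 3.26)*exp(d)/(2.2801*exp(4*d) + 7.6104*exp(3*d) + 18.7928*exp(2*d) + 20.7648*exp(d) + 16.9744)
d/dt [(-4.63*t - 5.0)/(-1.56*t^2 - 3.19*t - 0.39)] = (7.2228*t^2 + 14.7697*t - (3.12*t + 3.19)*(4.63*t + 5.0) + 1.8057)/(1.56*t^2 + 3.19*t + 0.39)^2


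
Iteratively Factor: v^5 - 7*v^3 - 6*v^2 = (v + 2)*(v^4 - 2*v^3 - 3*v^2) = (v - 3)*(v + 2)*(v^3 + v^2) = v*(v - 3)*(v + 2)*(v^2 + v) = v^2*(v - 3)*(v + 2)*(v + 1)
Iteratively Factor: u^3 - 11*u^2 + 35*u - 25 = (u - 5)*(u^2 - 6*u + 5) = (u - 5)^2*(u - 1)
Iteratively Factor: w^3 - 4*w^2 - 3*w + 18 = (w - 3)*(w^2 - w - 6) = (w - 3)*(w + 2)*(w - 3)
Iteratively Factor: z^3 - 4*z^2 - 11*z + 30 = (z - 2)*(z^2 - 2*z - 15) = (z - 2)*(z + 3)*(z - 5)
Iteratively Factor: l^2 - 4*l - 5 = (l + 1)*(l - 5)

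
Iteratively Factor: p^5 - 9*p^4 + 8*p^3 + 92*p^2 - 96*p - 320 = (p + 2)*(p^4 - 11*p^3 + 30*p^2 + 32*p - 160) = (p + 2)^2*(p^3 - 13*p^2 + 56*p - 80) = (p - 4)*(p + 2)^2*(p^2 - 9*p + 20) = (p - 4)^2*(p + 2)^2*(p - 5)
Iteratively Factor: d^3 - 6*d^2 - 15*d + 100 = (d + 4)*(d^2 - 10*d + 25) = (d - 5)*(d + 4)*(d - 5)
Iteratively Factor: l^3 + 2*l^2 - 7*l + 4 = (l - 1)*(l^2 + 3*l - 4) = (l - 1)^2*(l + 4)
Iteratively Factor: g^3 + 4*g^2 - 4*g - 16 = (g - 2)*(g^2 + 6*g + 8) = (g - 2)*(g + 4)*(g + 2)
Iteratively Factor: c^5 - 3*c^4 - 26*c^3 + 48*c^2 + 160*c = (c + 2)*(c^4 - 5*c^3 - 16*c^2 + 80*c) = c*(c + 2)*(c^3 - 5*c^2 - 16*c + 80) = c*(c - 5)*(c + 2)*(c^2 - 16) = c*(c - 5)*(c + 2)*(c + 4)*(c - 4)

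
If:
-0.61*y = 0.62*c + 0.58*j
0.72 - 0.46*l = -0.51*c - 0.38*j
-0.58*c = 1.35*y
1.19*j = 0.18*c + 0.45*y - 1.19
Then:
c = 1.65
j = -1.02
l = 2.55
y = -0.71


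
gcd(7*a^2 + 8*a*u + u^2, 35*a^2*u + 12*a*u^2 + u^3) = 7*a + u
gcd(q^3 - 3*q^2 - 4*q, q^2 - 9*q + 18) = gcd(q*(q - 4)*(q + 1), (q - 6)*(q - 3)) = 1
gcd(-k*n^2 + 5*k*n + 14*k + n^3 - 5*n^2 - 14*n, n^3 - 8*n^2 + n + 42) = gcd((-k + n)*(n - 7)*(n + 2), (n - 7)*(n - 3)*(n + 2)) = n^2 - 5*n - 14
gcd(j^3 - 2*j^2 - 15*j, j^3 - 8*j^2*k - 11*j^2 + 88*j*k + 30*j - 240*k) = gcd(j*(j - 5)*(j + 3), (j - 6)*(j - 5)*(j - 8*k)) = j - 5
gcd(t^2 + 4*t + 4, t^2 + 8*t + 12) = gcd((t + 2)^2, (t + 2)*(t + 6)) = t + 2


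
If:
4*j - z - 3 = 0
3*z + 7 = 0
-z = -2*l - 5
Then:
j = 1/6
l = -11/3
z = -7/3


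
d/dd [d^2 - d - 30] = 2*d - 1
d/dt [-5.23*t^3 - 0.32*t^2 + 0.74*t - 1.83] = -15.69*t^2 - 0.64*t + 0.74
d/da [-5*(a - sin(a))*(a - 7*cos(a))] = -5*(a - sin(a))*(7*sin(a) + 1) + 5*(a - 7*cos(a))*(cos(a) - 1)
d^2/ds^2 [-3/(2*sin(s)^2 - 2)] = (9 - 6*cos(s)^2)/cos(s)^4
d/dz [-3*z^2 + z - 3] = 1 - 6*z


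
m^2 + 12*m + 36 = (m + 6)^2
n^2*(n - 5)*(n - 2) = n^4 - 7*n^3 + 10*n^2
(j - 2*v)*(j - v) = j^2 - 3*j*v + 2*v^2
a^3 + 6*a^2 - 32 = (a - 2)*(a + 4)^2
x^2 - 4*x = x*(x - 4)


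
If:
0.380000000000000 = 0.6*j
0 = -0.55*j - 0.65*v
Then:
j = 0.63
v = -0.54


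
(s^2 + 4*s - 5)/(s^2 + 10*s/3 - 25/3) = 3*(s - 1)/(3*s - 5)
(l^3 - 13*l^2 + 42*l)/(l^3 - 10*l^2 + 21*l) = (l - 6)/(l - 3)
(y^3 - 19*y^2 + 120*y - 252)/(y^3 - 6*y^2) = 1 - 13/y + 42/y^2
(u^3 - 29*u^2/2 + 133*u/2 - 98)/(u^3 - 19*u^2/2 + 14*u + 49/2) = (u - 4)/(u + 1)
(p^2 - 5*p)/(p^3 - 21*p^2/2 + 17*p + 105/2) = 2*p/(2*p^2 - 11*p - 21)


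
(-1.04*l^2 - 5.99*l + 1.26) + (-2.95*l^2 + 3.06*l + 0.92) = -3.99*l^2 - 2.93*l + 2.18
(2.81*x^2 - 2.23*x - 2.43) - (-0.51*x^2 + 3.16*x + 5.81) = 3.32*x^2 - 5.39*x - 8.24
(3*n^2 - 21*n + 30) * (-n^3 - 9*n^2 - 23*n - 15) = -3*n^5 - 6*n^4 + 90*n^3 + 168*n^2 - 375*n - 450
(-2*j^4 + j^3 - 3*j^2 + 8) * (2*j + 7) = -4*j^5 - 12*j^4 + j^3 - 21*j^2 + 16*j + 56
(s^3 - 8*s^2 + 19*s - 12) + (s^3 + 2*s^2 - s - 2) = 2*s^3 - 6*s^2 + 18*s - 14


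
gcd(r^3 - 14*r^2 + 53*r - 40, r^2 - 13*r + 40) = r^2 - 13*r + 40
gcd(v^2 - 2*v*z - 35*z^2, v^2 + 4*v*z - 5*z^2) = v + 5*z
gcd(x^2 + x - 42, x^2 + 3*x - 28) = x + 7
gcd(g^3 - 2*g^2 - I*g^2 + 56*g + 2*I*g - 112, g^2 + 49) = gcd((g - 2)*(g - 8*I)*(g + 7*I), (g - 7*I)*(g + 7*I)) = g + 7*I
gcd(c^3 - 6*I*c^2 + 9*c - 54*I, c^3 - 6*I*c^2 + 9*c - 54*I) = c^3 - 6*I*c^2 + 9*c - 54*I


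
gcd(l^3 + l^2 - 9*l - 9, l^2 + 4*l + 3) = l^2 + 4*l + 3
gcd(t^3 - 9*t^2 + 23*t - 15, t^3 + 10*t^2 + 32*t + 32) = 1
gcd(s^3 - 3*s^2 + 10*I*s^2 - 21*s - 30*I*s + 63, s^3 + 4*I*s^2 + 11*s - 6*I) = 1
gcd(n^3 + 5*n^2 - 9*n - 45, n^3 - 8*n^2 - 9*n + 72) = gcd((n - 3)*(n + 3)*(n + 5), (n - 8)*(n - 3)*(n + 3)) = n^2 - 9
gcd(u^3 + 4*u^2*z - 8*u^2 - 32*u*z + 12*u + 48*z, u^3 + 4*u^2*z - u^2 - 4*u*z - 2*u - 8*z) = u^2 + 4*u*z - 2*u - 8*z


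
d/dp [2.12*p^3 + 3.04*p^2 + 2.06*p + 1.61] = 6.36*p^2 + 6.08*p + 2.06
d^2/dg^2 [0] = 0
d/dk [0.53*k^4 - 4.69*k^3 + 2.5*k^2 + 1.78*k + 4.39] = 2.12*k^3 - 14.07*k^2 + 5.0*k + 1.78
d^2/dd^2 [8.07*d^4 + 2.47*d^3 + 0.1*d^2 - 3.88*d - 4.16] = 96.84*d^2 + 14.82*d + 0.2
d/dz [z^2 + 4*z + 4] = 2*z + 4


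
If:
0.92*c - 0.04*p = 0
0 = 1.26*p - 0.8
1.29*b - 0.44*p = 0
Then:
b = 0.22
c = 0.03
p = 0.63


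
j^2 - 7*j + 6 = (j - 6)*(j - 1)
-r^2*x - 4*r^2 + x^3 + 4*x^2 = (-r + x)*(r + x)*(x + 4)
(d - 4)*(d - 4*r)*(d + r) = d^3 - 3*d^2*r - 4*d^2 - 4*d*r^2 + 12*d*r + 16*r^2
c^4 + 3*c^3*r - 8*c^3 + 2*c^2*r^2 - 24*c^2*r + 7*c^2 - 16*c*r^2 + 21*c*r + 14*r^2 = (c - 7)*(c - 1)*(c + r)*(c + 2*r)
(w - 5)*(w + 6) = w^2 + w - 30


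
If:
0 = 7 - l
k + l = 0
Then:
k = -7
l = 7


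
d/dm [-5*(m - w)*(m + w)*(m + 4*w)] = -15*m^2 - 40*m*w + 5*w^2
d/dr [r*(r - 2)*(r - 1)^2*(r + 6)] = 5*r^4 + 8*r^3 - 57*r^2 + 56*r - 12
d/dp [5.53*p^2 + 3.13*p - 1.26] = 11.06*p + 3.13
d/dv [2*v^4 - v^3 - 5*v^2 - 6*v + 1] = 8*v^3 - 3*v^2 - 10*v - 6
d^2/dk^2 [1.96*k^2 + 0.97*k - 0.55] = 3.92000000000000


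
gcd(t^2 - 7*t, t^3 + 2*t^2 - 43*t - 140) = t - 7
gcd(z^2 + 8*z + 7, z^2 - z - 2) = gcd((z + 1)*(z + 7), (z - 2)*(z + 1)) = z + 1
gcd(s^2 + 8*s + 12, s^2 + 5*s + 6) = s + 2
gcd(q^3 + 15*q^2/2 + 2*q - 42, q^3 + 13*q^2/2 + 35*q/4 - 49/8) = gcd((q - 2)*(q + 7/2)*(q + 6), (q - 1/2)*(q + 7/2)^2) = q + 7/2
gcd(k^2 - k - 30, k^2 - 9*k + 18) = k - 6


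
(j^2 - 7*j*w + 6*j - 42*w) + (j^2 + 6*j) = 2*j^2 - 7*j*w + 12*j - 42*w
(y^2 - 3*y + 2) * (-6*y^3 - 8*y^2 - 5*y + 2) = -6*y^5 + 10*y^4 + 7*y^3 + y^2 - 16*y + 4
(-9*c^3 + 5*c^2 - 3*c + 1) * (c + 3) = -9*c^4 - 22*c^3 + 12*c^2 - 8*c + 3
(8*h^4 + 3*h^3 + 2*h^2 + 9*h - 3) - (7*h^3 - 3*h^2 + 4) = 8*h^4 - 4*h^3 + 5*h^2 + 9*h - 7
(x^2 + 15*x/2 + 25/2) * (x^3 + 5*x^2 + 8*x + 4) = x^5 + 25*x^4/2 + 58*x^3 + 253*x^2/2 + 130*x + 50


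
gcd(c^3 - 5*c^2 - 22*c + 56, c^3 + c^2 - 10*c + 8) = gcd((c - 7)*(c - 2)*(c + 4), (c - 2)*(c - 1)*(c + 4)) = c^2 + 2*c - 8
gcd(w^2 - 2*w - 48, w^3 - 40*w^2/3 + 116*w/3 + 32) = w - 8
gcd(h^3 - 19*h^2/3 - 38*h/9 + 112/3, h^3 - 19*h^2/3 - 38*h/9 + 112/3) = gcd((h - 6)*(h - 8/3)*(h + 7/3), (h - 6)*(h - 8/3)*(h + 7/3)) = h^3 - 19*h^2/3 - 38*h/9 + 112/3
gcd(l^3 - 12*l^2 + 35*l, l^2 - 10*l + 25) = l - 5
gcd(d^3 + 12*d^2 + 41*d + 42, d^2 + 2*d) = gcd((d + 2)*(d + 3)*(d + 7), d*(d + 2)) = d + 2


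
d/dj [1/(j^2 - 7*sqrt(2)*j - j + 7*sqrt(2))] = (-2*j + 1 + 7*sqrt(2))/(j^2 - 7*sqrt(2)*j - j + 7*sqrt(2))^2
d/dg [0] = 0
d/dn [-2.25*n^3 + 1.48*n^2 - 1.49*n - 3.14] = -6.75*n^2 + 2.96*n - 1.49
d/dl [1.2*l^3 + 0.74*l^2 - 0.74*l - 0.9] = 3.6*l^2 + 1.48*l - 0.74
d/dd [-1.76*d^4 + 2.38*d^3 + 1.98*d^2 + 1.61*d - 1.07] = -7.04*d^3 + 7.14*d^2 + 3.96*d + 1.61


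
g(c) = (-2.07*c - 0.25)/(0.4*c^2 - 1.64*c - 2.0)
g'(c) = (1.64 - 0.8*c)*(-2.07*c - 0.25)/(0.4*c^2 - 1.64*c - 2.0)^2 - 2.07/(0.4*c^2 - 1.64*c - 2.0)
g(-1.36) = 2.64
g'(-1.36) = 5.30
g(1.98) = 1.18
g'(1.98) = 0.54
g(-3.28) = 0.85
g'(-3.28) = 0.20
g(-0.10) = 0.02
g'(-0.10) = 1.11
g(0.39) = 0.41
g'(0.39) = 0.59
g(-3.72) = 0.77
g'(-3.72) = 0.16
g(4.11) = 4.42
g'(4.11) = 4.71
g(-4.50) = 0.67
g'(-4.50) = 0.11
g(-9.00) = 0.41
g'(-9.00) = 0.03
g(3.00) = 1.95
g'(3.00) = 1.07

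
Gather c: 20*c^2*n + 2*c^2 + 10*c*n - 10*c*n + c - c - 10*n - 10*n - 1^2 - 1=c^2*(20*n + 2) - 20*n - 2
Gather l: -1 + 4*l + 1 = 4*l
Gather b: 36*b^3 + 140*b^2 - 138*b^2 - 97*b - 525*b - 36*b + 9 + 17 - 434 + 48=36*b^3 + 2*b^2 - 658*b - 360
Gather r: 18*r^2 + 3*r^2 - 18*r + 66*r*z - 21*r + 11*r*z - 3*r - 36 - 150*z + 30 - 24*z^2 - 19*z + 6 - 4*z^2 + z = 21*r^2 + r*(77*z - 42) - 28*z^2 - 168*z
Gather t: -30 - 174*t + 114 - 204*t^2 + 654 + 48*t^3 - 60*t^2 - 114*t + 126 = 48*t^3 - 264*t^2 - 288*t + 864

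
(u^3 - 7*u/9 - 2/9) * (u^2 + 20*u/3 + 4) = u^5 + 20*u^4/3 + 29*u^3/9 - 146*u^2/27 - 124*u/27 - 8/9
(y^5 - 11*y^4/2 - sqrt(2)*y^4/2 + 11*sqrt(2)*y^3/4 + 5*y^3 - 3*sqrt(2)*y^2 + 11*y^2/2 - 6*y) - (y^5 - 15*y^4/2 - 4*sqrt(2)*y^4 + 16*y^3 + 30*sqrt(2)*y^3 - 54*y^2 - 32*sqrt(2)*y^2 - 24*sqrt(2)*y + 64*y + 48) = 2*y^4 + 7*sqrt(2)*y^4/2 - 109*sqrt(2)*y^3/4 - 11*y^3 + 29*sqrt(2)*y^2 + 119*y^2/2 - 70*y + 24*sqrt(2)*y - 48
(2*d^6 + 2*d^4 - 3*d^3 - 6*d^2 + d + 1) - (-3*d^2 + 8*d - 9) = 2*d^6 + 2*d^4 - 3*d^3 - 3*d^2 - 7*d + 10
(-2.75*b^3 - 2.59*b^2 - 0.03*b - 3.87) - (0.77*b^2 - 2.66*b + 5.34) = -2.75*b^3 - 3.36*b^2 + 2.63*b - 9.21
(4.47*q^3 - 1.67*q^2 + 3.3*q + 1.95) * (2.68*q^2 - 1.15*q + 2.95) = 11.9796*q^5 - 9.6161*q^4 + 23.951*q^3 - 3.4955*q^2 + 7.4925*q + 5.7525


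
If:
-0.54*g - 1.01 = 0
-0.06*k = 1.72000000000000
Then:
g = -1.87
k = -28.67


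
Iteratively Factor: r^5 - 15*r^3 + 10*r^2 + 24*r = (r - 2)*(r^4 + 2*r^3 - 11*r^2 - 12*r) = (r - 2)*(r + 4)*(r^3 - 2*r^2 - 3*r) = (r - 3)*(r - 2)*(r + 4)*(r^2 + r) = r*(r - 3)*(r - 2)*(r + 4)*(r + 1)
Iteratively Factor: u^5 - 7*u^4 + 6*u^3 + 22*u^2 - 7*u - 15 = (u - 1)*(u^4 - 6*u^3 + 22*u + 15) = (u - 1)*(u + 1)*(u^3 - 7*u^2 + 7*u + 15) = (u - 5)*(u - 1)*(u + 1)*(u^2 - 2*u - 3) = (u - 5)*(u - 3)*(u - 1)*(u + 1)*(u + 1)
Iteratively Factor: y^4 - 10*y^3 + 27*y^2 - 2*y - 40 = (y - 5)*(y^3 - 5*y^2 + 2*y + 8) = (y - 5)*(y - 2)*(y^2 - 3*y - 4) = (y - 5)*(y - 2)*(y + 1)*(y - 4)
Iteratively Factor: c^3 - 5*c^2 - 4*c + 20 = (c - 2)*(c^2 - 3*c - 10) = (c - 5)*(c - 2)*(c + 2)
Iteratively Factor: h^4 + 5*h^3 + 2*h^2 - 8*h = (h)*(h^3 + 5*h^2 + 2*h - 8) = h*(h - 1)*(h^2 + 6*h + 8) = h*(h - 1)*(h + 4)*(h + 2)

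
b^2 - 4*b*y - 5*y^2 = (b - 5*y)*(b + y)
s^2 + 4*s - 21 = (s - 3)*(s + 7)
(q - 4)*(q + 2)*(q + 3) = q^3 + q^2 - 14*q - 24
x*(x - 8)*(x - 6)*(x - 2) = x^4 - 16*x^3 + 76*x^2 - 96*x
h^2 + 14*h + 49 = (h + 7)^2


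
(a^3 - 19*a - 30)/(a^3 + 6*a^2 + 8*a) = (a^2 - 2*a - 15)/(a*(a + 4))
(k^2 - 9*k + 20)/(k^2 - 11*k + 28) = (k - 5)/(k - 7)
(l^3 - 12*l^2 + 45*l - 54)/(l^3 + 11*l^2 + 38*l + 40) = (l^3 - 12*l^2 + 45*l - 54)/(l^3 + 11*l^2 + 38*l + 40)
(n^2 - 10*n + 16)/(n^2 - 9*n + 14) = (n - 8)/(n - 7)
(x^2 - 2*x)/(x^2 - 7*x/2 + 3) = 2*x/(2*x - 3)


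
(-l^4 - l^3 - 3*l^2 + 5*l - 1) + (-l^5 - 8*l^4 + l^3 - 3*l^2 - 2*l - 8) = -l^5 - 9*l^4 - 6*l^2 + 3*l - 9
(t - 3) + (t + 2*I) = 2*t - 3 + 2*I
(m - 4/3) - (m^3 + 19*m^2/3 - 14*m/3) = -m^3 - 19*m^2/3 + 17*m/3 - 4/3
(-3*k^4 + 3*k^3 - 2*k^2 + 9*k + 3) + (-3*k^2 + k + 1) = -3*k^4 + 3*k^3 - 5*k^2 + 10*k + 4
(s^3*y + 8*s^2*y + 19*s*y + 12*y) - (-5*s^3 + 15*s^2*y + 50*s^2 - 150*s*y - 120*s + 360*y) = s^3*y + 5*s^3 - 7*s^2*y - 50*s^2 + 169*s*y + 120*s - 348*y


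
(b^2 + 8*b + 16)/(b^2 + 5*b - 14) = (b^2 + 8*b + 16)/(b^2 + 5*b - 14)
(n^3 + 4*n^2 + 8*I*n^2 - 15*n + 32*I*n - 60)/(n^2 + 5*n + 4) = (n^2 + 8*I*n - 15)/(n + 1)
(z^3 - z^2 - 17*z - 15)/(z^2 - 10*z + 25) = (z^2 + 4*z + 3)/(z - 5)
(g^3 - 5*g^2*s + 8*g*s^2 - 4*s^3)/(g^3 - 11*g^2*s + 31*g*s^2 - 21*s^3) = (g^2 - 4*g*s + 4*s^2)/(g^2 - 10*g*s + 21*s^2)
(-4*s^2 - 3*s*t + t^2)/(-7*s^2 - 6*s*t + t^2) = (4*s - t)/(7*s - t)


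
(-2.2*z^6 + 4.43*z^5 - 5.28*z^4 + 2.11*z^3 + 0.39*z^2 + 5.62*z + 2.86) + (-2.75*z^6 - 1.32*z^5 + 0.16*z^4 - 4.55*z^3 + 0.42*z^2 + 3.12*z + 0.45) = -4.95*z^6 + 3.11*z^5 - 5.12*z^4 - 2.44*z^3 + 0.81*z^2 + 8.74*z + 3.31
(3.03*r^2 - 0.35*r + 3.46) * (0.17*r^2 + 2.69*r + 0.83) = 0.5151*r^4 + 8.0912*r^3 + 2.1616*r^2 + 9.0169*r + 2.8718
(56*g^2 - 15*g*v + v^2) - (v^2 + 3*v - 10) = 56*g^2 - 15*g*v - 3*v + 10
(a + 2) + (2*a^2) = 2*a^2 + a + 2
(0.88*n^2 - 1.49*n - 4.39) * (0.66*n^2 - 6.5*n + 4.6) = 0.5808*n^4 - 6.7034*n^3 + 10.8356*n^2 + 21.681*n - 20.194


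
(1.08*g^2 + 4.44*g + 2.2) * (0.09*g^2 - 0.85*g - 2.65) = 0.0972*g^4 - 0.5184*g^3 - 6.438*g^2 - 13.636*g - 5.83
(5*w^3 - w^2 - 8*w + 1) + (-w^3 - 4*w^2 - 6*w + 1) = 4*w^3 - 5*w^2 - 14*w + 2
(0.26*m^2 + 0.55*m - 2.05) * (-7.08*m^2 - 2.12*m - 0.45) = -1.8408*m^4 - 4.4452*m^3 + 13.231*m^2 + 4.0985*m + 0.9225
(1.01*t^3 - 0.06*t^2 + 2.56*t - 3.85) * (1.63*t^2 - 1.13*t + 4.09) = 1.6463*t^5 - 1.2391*t^4 + 8.3715*t^3 - 9.4137*t^2 + 14.8209*t - 15.7465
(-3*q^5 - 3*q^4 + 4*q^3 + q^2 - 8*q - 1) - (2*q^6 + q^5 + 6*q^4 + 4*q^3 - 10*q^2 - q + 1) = -2*q^6 - 4*q^5 - 9*q^4 + 11*q^2 - 7*q - 2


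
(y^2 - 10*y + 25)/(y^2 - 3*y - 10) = (y - 5)/(y + 2)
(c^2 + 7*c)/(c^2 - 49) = c/(c - 7)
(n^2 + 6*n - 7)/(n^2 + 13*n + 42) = (n - 1)/(n + 6)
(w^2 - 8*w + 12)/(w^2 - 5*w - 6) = (w - 2)/(w + 1)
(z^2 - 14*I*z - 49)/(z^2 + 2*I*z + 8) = (z^2 - 14*I*z - 49)/(z^2 + 2*I*z + 8)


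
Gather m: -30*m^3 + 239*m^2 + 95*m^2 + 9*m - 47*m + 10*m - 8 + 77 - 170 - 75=-30*m^3 + 334*m^2 - 28*m - 176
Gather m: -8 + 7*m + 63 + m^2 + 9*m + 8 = m^2 + 16*m + 63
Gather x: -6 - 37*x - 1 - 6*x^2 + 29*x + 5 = -6*x^2 - 8*x - 2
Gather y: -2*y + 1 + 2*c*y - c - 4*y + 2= -c + y*(2*c - 6) + 3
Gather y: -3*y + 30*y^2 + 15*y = 30*y^2 + 12*y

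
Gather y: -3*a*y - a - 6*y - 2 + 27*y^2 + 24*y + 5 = -a + 27*y^2 + y*(18 - 3*a) + 3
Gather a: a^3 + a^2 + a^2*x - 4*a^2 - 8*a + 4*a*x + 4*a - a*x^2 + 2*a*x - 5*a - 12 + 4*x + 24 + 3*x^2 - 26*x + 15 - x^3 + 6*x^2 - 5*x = a^3 + a^2*(x - 3) + a*(-x^2 + 6*x - 9) - x^3 + 9*x^2 - 27*x + 27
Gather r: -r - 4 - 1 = -r - 5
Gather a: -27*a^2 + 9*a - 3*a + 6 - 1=-27*a^2 + 6*a + 5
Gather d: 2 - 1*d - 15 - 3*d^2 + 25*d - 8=-3*d^2 + 24*d - 21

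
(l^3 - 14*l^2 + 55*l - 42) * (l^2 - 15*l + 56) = l^5 - 29*l^4 + 321*l^3 - 1651*l^2 + 3710*l - 2352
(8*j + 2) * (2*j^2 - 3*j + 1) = 16*j^3 - 20*j^2 + 2*j + 2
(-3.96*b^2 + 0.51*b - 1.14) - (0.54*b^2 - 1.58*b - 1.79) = -4.5*b^2 + 2.09*b + 0.65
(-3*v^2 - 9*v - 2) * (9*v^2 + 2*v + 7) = -27*v^4 - 87*v^3 - 57*v^2 - 67*v - 14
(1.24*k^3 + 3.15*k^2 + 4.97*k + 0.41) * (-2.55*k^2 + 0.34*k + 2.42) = -3.162*k^5 - 7.6109*k^4 - 8.6017*k^3 + 8.2673*k^2 + 12.1668*k + 0.9922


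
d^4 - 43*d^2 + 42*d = d*(d - 6)*(d - 1)*(d + 7)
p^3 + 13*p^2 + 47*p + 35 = (p + 1)*(p + 5)*(p + 7)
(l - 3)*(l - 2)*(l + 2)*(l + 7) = l^4 + 4*l^3 - 25*l^2 - 16*l + 84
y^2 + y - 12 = (y - 3)*(y + 4)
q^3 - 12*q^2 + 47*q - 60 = (q - 5)*(q - 4)*(q - 3)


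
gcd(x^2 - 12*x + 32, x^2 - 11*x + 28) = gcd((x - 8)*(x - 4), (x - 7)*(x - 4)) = x - 4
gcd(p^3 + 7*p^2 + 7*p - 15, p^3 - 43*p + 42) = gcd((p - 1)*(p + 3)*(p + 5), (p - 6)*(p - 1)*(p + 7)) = p - 1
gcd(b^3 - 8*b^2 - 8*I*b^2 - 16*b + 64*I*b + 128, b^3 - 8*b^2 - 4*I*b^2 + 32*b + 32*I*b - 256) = b - 8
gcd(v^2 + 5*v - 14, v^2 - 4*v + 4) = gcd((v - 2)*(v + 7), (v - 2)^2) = v - 2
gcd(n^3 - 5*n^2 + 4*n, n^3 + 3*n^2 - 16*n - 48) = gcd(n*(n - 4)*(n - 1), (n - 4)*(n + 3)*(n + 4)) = n - 4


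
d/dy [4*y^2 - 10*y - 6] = 8*y - 10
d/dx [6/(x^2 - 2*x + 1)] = 12*(1 - x)/(x^2 - 2*x + 1)^2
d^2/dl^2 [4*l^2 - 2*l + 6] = 8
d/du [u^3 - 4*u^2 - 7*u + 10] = 3*u^2 - 8*u - 7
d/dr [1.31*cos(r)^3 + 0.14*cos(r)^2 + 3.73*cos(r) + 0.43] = (3.93*sin(r)^2 - 0.28*cos(r) - 7.66)*sin(r)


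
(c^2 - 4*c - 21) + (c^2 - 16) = 2*c^2 - 4*c - 37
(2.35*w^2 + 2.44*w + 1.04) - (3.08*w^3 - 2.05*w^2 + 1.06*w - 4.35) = -3.08*w^3 + 4.4*w^2 + 1.38*w + 5.39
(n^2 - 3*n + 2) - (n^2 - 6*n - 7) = 3*n + 9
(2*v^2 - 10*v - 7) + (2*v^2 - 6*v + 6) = 4*v^2 - 16*v - 1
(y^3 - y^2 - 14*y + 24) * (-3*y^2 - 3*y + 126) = -3*y^5 + 171*y^3 - 156*y^2 - 1836*y + 3024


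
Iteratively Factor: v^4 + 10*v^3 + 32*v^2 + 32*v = (v + 4)*(v^3 + 6*v^2 + 8*v) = v*(v + 4)*(v^2 + 6*v + 8) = v*(v + 4)^2*(v + 2)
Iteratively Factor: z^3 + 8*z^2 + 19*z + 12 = (z + 1)*(z^2 + 7*z + 12) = (z + 1)*(z + 3)*(z + 4)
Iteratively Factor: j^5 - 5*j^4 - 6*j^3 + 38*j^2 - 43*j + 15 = (j - 5)*(j^4 - 6*j^2 + 8*j - 3) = (j - 5)*(j - 1)*(j^3 + j^2 - 5*j + 3) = (j - 5)*(j - 1)^2*(j^2 + 2*j - 3) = (j - 5)*(j - 1)^2*(j + 3)*(j - 1)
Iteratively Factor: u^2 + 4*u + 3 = (u + 3)*(u + 1)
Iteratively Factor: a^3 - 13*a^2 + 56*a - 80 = (a - 4)*(a^2 - 9*a + 20) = (a - 4)^2*(a - 5)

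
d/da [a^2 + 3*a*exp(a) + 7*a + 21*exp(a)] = 3*a*exp(a) + 2*a + 24*exp(a) + 7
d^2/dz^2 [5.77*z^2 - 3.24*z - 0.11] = 11.5400000000000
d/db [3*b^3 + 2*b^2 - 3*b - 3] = 9*b^2 + 4*b - 3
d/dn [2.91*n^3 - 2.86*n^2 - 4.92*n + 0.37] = 8.73*n^2 - 5.72*n - 4.92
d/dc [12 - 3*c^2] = -6*c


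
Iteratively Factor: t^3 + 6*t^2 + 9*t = (t + 3)*(t^2 + 3*t) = t*(t + 3)*(t + 3)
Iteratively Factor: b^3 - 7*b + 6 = (b - 2)*(b^2 + 2*b - 3) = (b - 2)*(b - 1)*(b + 3)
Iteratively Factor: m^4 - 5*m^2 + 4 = (m - 2)*(m^3 + 2*m^2 - m - 2) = (m - 2)*(m + 2)*(m^2 - 1) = (m - 2)*(m + 1)*(m + 2)*(m - 1)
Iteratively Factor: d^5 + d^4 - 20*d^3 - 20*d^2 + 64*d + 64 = (d - 2)*(d^4 + 3*d^3 - 14*d^2 - 48*d - 32) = (d - 2)*(d + 1)*(d^3 + 2*d^2 - 16*d - 32) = (d - 2)*(d + 1)*(d + 2)*(d^2 - 16) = (d - 4)*(d - 2)*(d + 1)*(d + 2)*(d + 4)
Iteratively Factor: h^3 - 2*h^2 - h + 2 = (h - 1)*(h^2 - h - 2) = (h - 2)*(h - 1)*(h + 1)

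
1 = 1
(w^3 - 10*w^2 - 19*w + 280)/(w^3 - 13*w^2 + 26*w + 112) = (w + 5)/(w + 2)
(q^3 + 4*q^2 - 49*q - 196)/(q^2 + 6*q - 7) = (q^2 - 3*q - 28)/(q - 1)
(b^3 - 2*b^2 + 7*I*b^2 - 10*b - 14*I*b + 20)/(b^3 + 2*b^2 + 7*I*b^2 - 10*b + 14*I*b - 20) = (b - 2)/(b + 2)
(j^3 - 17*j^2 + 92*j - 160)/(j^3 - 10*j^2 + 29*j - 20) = (j - 8)/(j - 1)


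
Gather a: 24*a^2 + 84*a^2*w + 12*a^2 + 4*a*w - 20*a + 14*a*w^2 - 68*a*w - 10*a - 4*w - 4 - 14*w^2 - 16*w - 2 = a^2*(84*w + 36) + a*(14*w^2 - 64*w - 30) - 14*w^2 - 20*w - 6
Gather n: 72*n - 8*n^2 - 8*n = -8*n^2 + 64*n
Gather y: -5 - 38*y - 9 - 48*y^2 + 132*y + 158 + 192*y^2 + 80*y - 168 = 144*y^2 + 174*y - 24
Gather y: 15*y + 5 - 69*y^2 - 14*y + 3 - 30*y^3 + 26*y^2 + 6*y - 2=-30*y^3 - 43*y^2 + 7*y + 6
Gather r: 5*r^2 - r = 5*r^2 - r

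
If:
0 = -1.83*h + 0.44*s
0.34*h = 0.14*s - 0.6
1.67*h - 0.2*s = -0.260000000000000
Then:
No Solution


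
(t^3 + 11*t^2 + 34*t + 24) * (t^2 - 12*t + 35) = t^5 - t^4 - 63*t^3 + t^2 + 902*t + 840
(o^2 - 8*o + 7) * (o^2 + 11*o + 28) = o^4 + 3*o^3 - 53*o^2 - 147*o + 196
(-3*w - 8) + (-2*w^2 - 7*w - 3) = -2*w^2 - 10*w - 11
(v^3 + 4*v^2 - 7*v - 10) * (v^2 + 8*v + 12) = v^5 + 12*v^4 + 37*v^3 - 18*v^2 - 164*v - 120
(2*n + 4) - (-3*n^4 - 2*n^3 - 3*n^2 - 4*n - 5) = 3*n^4 + 2*n^3 + 3*n^2 + 6*n + 9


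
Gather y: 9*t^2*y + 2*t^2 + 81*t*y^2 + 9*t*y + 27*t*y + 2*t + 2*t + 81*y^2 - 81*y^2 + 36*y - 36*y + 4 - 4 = 2*t^2 + 81*t*y^2 + 4*t + y*(9*t^2 + 36*t)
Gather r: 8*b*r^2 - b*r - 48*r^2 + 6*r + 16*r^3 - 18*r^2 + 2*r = 16*r^3 + r^2*(8*b - 66) + r*(8 - b)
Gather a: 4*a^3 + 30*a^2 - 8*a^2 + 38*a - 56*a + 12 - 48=4*a^3 + 22*a^2 - 18*a - 36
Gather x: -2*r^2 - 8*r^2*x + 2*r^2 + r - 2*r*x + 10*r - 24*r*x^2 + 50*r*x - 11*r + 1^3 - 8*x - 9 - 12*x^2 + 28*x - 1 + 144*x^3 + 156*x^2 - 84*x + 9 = 144*x^3 + x^2*(144 - 24*r) + x*(-8*r^2 + 48*r - 64)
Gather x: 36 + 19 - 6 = 49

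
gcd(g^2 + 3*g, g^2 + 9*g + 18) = g + 3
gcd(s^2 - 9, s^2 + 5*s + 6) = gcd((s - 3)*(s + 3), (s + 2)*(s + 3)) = s + 3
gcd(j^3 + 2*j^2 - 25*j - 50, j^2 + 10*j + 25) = j + 5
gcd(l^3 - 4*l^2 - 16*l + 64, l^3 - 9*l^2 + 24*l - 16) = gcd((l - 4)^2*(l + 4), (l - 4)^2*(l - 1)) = l^2 - 8*l + 16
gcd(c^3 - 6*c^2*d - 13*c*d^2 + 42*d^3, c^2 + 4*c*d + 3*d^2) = c + 3*d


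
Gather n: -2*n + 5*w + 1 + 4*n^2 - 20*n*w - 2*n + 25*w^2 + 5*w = 4*n^2 + n*(-20*w - 4) + 25*w^2 + 10*w + 1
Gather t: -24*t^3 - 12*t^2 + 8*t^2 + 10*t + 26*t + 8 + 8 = -24*t^3 - 4*t^2 + 36*t + 16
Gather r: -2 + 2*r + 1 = 2*r - 1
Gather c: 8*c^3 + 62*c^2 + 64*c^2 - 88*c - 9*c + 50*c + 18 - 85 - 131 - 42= 8*c^3 + 126*c^2 - 47*c - 240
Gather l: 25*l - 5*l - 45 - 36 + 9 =20*l - 72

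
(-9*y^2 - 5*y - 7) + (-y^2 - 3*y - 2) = -10*y^2 - 8*y - 9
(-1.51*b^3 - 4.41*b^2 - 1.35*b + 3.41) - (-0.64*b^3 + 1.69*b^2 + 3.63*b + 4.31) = -0.87*b^3 - 6.1*b^2 - 4.98*b - 0.899999999999999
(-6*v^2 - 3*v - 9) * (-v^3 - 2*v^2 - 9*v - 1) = 6*v^5 + 15*v^4 + 69*v^3 + 51*v^2 + 84*v + 9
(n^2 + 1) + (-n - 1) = n^2 - n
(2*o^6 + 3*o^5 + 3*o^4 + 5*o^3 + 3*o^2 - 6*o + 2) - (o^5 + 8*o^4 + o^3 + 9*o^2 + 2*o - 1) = 2*o^6 + 2*o^5 - 5*o^4 + 4*o^3 - 6*o^2 - 8*o + 3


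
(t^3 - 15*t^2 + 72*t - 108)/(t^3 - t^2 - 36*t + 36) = (t^2 - 9*t + 18)/(t^2 + 5*t - 6)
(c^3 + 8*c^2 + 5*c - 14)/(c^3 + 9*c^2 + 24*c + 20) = (c^2 + 6*c - 7)/(c^2 + 7*c + 10)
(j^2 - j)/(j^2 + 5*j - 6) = j/(j + 6)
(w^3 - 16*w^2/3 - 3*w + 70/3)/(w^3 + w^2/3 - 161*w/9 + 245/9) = 3*(w^2 - 3*w - 10)/(3*w^2 + 8*w - 35)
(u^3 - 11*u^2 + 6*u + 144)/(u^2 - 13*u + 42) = (u^2 - 5*u - 24)/(u - 7)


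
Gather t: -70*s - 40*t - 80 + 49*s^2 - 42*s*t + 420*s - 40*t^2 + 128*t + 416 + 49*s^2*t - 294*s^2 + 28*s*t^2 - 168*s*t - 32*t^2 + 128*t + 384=-245*s^2 + 350*s + t^2*(28*s - 72) + t*(49*s^2 - 210*s + 216) + 720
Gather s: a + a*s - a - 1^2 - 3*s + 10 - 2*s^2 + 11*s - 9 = -2*s^2 + s*(a + 8)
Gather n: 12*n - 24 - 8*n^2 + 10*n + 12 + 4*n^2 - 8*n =-4*n^2 + 14*n - 12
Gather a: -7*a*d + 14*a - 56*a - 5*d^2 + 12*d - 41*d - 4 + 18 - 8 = a*(-7*d - 42) - 5*d^2 - 29*d + 6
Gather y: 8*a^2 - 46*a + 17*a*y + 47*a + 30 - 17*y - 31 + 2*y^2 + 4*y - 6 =8*a^2 + a + 2*y^2 + y*(17*a - 13) - 7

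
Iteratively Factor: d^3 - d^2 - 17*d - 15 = (d + 1)*(d^2 - 2*d - 15) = (d + 1)*(d + 3)*(d - 5)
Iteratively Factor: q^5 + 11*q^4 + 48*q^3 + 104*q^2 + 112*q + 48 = (q + 2)*(q^4 + 9*q^3 + 30*q^2 + 44*q + 24) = (q + 2)*(q + 3)*(q^3 + 6*q^2 + 12*q + 8) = (q + 2)^2*(q + 3)*(q^2 + 4*q + 4) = (q + 2)^3*(q + 3)*(q + 2)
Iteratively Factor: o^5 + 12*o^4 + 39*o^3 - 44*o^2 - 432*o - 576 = (o + 4)*(o^4 + 8*o^3 + 7*o^2 - 72*o - 144) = (o + 3)*(o + 4)*(o^3 + 5*o^2 - 8*o - 48) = (o + 3)*(o + 4)^2*(o^2 + o - 12) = (o - 3)*(o + 3)*(o + 4)^2*(o + 4)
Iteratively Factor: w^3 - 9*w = (w + 3)*(w^2 - 3*w) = (w - 3)*(w + 3)*(w)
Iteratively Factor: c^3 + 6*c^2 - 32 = (c + 4)*(c^2 + 2*c - 8) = (c + 4)^2*(c - 2)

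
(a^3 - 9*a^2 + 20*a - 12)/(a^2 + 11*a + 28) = (a^3 - 9*a^2 + 20*a - 12)/(a^2 + 11*a + 28)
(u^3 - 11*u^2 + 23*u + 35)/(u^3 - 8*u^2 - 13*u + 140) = (u + 1)/(u + 4)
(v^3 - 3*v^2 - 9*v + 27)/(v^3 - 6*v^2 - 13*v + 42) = (v^2 - 6*v + 9)/(v^2 - 9*v + 14)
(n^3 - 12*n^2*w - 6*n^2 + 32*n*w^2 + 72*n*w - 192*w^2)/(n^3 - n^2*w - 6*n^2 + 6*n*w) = (-n^2 + 12*n*w - 32*w^2)/(n*(-n + w))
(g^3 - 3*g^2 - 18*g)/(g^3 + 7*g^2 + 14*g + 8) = g*(g^2 - 3*g - 18)/(g^3 + 7*g^2 + 14*g + 8)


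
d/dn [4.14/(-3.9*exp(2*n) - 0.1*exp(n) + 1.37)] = (32.292*exp(n) + 0.414)*exp(n)/(3.9*exp(2*n) + 0.1*exp(n) - 1.37)^2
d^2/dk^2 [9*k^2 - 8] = 18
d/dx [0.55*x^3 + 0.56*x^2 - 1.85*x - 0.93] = 1.65*x^2 + 1.12*x - 1.85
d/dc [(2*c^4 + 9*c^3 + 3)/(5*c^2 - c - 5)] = (c^2*(-8*c - 27)*(-5*c^2 + c + 5) - (10*c - 1)*(2*c^4 + 9*c^3 + 3))/(-5*c^2 + c + 5)^2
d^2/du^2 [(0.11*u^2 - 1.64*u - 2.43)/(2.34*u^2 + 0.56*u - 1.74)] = (-18.248256*u^3 - 77.146992*u^2 - 59.170176*u - 23.842032)/(12.812904*u^6 + 9.199008*u^5 - 26.38116*u^4 - 13.50496*u^3 + 19.61676*u^2 + 5.086368*u - 5.268024)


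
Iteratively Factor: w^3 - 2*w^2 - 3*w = (w)*(w^2 - 2*w - 3) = w*(w + 1)*(w - 3)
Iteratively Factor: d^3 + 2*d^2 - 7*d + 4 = (d - 1)*(d^2 + 3*d - 4) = (d - 1)*(d + 4)*(d - 1)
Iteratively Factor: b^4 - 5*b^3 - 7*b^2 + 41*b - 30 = (b - 1)*(b^3 - 4*b^2 - 11*b + 30) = (b - 1)*(b + 3)*(b^2 - 7*b + 10) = (b - 2)*(b - 1)*(b + 3)*(b - 5)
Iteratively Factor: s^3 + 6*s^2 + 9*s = (s + 3)*(s^2 + 3*s) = s*(s + 3)*(s + 3)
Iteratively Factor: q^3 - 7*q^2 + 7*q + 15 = (q - 5)*(q^2 - 2*q - 3) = (q - 5)*(q + 1)*(q - 3)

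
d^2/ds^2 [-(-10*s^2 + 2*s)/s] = 0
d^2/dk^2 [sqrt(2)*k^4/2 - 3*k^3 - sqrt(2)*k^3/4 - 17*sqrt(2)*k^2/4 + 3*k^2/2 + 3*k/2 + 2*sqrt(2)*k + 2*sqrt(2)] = 6*sqrt(2)*k^2 - 18*k - 3*sqrt(2)*k/2 - 17*sqrt(2)/2 + 3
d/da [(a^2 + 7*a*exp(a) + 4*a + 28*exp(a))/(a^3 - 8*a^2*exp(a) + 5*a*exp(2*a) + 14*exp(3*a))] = (-(a^2 + 7*a*exp(a) + 4*a + 28*exp(a))*(-8*a^2*exp(a) + 3*a^2 + 10*a*exp(2*a) - 16*a*exp(a) + 42*exp(3*a) + 5*exp(2*a)) + (a^3 - 8*a^2*exp(a) + 5*a*exp(2*a) + 14*exp(3*a))*(7*a*exp(a) + 2*a + 35*exp(a) + 4))/(a^3 - 8*a^2*exp(a) + 5*a*exp(2*a) + 14*exp(3*a))^2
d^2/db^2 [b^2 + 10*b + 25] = 2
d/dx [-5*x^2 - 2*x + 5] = -10*x - 2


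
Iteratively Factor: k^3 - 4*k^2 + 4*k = (k)*(k^2 - 4*k + 4) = k*(k - 2)*(k - 2)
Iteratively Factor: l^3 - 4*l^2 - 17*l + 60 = (l - 3)*(l^2 - l - 20) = (l - 5)*(l - 3)*(l + 4)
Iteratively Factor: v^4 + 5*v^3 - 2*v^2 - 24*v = (v + 3)*(v^3 + 2*v^2 - 8*v) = v*(v + 3)*(v^2 + 2*v - 8) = v*(v + 3)*(v + 4)*(v - 2)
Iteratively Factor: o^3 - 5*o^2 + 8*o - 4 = (o - 2)*(o^2 - 3*o + 2) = (o - 2)^2*(o - 1)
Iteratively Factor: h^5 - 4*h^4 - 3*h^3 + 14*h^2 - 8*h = (h - 4)*(h^4 - 3*h^2 + 2*h) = (h - 4)*(h - 1)*(h^3 + h^2 - 2*h) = (h - 4)*(h - 1)*(h + 2)*(h^2 - h) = h*(h - 4)*(h - 1)*(h + 2)*(h - 1)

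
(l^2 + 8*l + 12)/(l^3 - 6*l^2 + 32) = (l + 6)/(l^2 - 8*l + 16)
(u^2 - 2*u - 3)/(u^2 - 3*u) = (u + 1)/u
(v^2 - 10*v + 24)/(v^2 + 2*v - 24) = (v - 6)/(v + 6)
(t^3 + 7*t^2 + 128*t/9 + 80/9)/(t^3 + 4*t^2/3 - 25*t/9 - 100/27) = 3*(t + 4)/(3*t - 5)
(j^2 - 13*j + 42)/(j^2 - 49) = (j - 6)/(j + 7)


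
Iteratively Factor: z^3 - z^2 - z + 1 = (z + 1)*(z^2 - 2*z + 1) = (z - 1)*(z + 1)*(z - 1)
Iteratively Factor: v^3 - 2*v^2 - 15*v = (v + 3)*(v^2 - 5*v) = v*(v + 3)*(v - 5)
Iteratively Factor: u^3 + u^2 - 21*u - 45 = (u - 5)*(u^2 + 6*u + 9) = (u - 5)*(u + 3)*(u + 3)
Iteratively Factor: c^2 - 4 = (c + 2)*(c - 2)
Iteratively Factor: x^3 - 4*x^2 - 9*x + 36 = (x - 3)*(x^2 - x - 12) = (x - 3)*(x + 3)*(x - 4)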